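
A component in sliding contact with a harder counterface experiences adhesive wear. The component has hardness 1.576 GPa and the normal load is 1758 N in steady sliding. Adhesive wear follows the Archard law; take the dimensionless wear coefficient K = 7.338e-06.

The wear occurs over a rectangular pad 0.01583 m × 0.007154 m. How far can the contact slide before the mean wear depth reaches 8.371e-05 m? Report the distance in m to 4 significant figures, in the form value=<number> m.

value=1158 m

The algebra carries full precision. Intermediates appear rounded. Rounded once at the end: 4 significant figures.
Convert: Hardness H = 1.576 GPa = 1.576e+09 Pa.
Convert: Contact area A = 0.01583 m × 0.007154 m = 1.132e-04 m².
Working in SI base units: W = 1758 N, H = 1.576e+09 Pa, K = 7.338e-06.
Limit volume V_lim = h_lim·A = 8.371e-05 · 1.132e-04 = 9.480e-09 m³.
Life L = V_lim·H/(K·W) = 9.480e-09 · 1.576e+09 / (7.338e-06 · 1758) = 1158 m.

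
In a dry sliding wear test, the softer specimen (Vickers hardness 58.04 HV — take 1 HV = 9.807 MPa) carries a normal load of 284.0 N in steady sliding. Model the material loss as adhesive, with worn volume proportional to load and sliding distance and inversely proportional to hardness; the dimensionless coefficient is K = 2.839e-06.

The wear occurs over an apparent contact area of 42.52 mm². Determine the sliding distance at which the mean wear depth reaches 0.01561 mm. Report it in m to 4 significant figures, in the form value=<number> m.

value=468.6 m

All working math keeps full precision. Printed values are rounded — a lone final rounding, at 4 significant digits.
Convert: Hardness H = 58.04 HV × 9.807 MPa/HV = 569.2 MPa = 5.692e+08 Pa.
Convert: Contact area A = 42.52 mm² = 4.252e-05 m².
Convert: Depth limit h_lim = 0.01561 mm = 1.561e-05 m.
Working in SI base units: W = 284.0 N, H = 5.692e+08 Pa, K = 2.839e-06.
Permissible volume V_lim = h_lim·A = 1.561e-05 · 4.252e-05 = 6.637e-10 m³.
So the life L = V_lim·H/(K·W) = 6.637e-10 · 5.692e+08 / (2.839e-06 · 284.0) = 468.6 m.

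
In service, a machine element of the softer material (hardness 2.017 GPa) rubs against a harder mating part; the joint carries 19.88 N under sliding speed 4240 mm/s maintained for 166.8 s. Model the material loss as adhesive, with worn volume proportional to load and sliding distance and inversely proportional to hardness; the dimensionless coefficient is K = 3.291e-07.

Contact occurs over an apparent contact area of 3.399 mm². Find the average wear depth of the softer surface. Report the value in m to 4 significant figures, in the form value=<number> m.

Quoted intermediates are rounded, and the computation runs at full precision, and rounded once at the end: 4 significant figures.
Sliding speed v = 4240 mm/s = 4.240 m/s. The distance L = v·t = 4.240 m/s × 166.8 s = 707.2 m.
Hardness H = 2.017 GPa = 2.017e+09 Pa.
Contact area A = 3.399 mm² = 3.399e-06 m².
Expressed in SI base units: W = 19.88 N, H = 2.017e+09 Pa, K = 3.291e-07.
Wear volume V = K·W·L/H = 3.291e-07 · 19.88 · 707.2 / 2.017e+09 = 2.294e-12 m³.
Depth h = V/A = 2.294e-12 / 3.399e-06 = 6.749e-07 m.

value=6.749e-07 m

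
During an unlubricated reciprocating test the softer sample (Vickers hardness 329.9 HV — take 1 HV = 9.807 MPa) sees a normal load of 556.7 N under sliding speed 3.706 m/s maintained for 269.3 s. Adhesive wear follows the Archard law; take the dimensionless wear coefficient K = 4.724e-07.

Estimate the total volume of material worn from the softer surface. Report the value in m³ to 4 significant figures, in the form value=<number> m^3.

Intermediates are printed rounded. The algebra carries full precision; a single final rounding, at 4 significant digits.
Path length L = v·t = 3.706 m/s × 269.3 s = 998.0 m.
Hardness H = 329.9 HV × 9.807 MPa/HV = 3235 MPa = 3.235e+09 Pa.
Restated in SI base units: W = 556.7 N, H = 3.235e+09 Pa, K = 4.724e-07.
By Archard's law, V = K·W·L/H = 4.724e-07 · 556.7 · 998.0 / 3.235e+09 = 8.112e-11 m³.

value=8.112e-11 m^3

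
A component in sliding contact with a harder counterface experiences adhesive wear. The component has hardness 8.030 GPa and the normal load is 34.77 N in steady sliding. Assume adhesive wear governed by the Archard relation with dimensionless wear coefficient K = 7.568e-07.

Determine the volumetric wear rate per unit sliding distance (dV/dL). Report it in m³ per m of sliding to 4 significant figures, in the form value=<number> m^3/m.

value=3.277e-15 m^3/m

Every step holds full precision, and intermediates appear rounded. Rounded once at the end: 4 significant figures.
Hardness H = 8.030 GPa = 8.030e+09 Pa.
Collected in SI base units: W = 34.77 N, H = 8.030e+09 Pa, K = 7.568e-07.
The wear rate dV/dL = K·W/H (independent of L): 7.568e-07 · 34.77 / 8.030e+09 = 3.277e-15 m³/m.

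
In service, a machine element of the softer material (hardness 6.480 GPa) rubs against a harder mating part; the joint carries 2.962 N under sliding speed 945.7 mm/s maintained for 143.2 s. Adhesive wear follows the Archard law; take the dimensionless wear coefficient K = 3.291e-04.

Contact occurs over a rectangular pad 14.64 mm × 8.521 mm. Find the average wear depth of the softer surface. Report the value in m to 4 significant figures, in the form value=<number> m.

Intermediates are shown rounded; the algebra runs at full float precision; a lone final rounding to 4 significant figures.
Sliding speed v = 945.7 mm/s = 0.9457 m/s. Sliding distance L = v·t = 0.9457 m/s × 143.2 s = 135.4 m.
Hardness H = 6.480 GPa = 6.480e+09 Pa.
Pad sides 14.64 mm × 8.521 mm = 0.01464 m × 0.008521 m. Contact area A = 0.01464 m × 0.008521 m = 1.247e-04 m².
In SI base units, W = 2.962 N, H = 6.480e+09 Pa, K = 3.291e-04.
Wear volume V = K·W·L/H = 3.291e-04 · 2.962 · 135.4 / 6.480e+09 = 2.037e-11 m³.
Depth of wear h = V/A = 2.037e-11 / 1.247e-04 = 1.633e-07 m.

value=1.633e-07 m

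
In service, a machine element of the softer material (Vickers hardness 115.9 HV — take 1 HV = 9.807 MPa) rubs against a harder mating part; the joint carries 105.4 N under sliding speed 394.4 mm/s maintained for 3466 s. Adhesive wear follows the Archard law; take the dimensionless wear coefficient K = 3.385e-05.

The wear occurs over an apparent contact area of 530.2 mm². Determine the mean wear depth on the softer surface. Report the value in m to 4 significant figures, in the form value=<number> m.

value=8.093e-06 m

Printed values are rounded, and the computation keeps full precision. Rounded just once, at four significant figures.
Convert: Sliding speed v = 394.4 mm/s = 0.3944 m/s. Total distance L = v·t = 0.3944 m/s × 3466 s = 1367 m.
Convert: Hardness H = 115.9 HV × 9.807 MPa/HV = 1137 MPa = 1.137e+09 Pa.
Convert: Contact area A = 530.2 mm² = 5.302e-04 m².
As SI base values: W = 105.4 N, H = 1.137e+09 Pa, K = 3.385e-05.
Wear volume V = K·W·L/H = 3.385e-05 · 105.4 · 1367 / 1.137e+09 = 4.291e-09 m³.
Depth of wear h = V/A = 4.291e-09 / 5.302e-04 = 8.093e-06 m.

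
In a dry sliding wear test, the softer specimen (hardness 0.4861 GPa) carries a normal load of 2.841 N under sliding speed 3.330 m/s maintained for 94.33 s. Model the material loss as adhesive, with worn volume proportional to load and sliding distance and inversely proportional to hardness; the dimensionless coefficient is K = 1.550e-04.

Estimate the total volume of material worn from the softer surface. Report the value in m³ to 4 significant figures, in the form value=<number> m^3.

value=2.846e-10 m^3

Shown intermediates are rounded — the algebra runs at exact precision — one last rounding to four significant digits.
Convert: Total distance L = v·t = 3.330 m/s × 94.33 s = 314.1 m.
Convert: Hardness H = 0.4861 GPa = 4.861e+08 Pa.
In SI base units, W = 2.841 N, H = 4.861e+08 Pa, K = 1.550e-04.
Archard relation: V = K·W·L/H = 1.550e-04 · 2.841 · 314.1 / 4.861e+08 = 2.846e-10 m³.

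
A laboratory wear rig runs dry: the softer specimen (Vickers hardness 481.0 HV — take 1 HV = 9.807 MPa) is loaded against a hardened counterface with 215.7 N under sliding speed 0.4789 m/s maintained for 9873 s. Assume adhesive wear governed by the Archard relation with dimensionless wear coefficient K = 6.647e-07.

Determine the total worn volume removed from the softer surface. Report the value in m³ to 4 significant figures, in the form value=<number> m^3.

value=1.437e-10 m^3

Intermediate values are displayed rounded, and the algebra holds exact precision. Rounded just once: 4 significant digits.
Distance covered L = v·t = 0.4789 m/s × 9873 s = 4728 m.
Hardness H = 481.0 HV × 9.807 MPa/HV = 4717 MPa = 4.717e+09 Pa.
As SI base values: W = 215.7 N, H = 4.717e+09 Pa, K = 6.647e-07.
The Archard volume V = K·W·L/H = 6.647e-07 · 215.7 · 4728 / 4.717e+09 = 1.437e-10 m³.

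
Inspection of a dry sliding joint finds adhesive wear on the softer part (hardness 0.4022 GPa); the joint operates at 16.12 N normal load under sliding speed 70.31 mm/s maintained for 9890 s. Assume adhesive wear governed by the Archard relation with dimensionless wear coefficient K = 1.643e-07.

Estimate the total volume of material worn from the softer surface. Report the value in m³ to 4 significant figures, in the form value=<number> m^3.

value=4.579e-12 m^3

The intermediates appear rounded. Each operation keeps full float precision — one final rounding, at four significant figures.
Convert: Sliding speed v = 70.31 mm/s = 0.07031 m/s. Total distance L = v·t = 0.07031 m/s × 9890 s = 695.4 m.
Convert: Hardness H = 0.4022 GPa = 4.022e+08 Pa.
In SI base units, W = 16.12 N, H = 4.022e+08 Pa, K = 1.643e-07.
Apply Archard: V = K·W·L/H = 1.643e-07 · 16.12 · 695.4 / 4.022e+08 = 4.579e-12 m³.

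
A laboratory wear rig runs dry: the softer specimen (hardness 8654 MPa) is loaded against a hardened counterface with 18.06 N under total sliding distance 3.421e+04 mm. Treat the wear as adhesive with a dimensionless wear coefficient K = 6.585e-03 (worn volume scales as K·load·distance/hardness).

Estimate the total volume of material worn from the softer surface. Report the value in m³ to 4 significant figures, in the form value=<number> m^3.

The computation carries exact precision. Printed values are rounded, and rounded once at the end: four significant digits.
Distance L = 3.421e+04 mm = 34.21 m.
Hardness H = 8654 MPa = 8.654e+09 Pa.
As SI base values: W = 18.06 N, H = 8.654e+09 Pa, K = 6.585e-03.
Archard relation: V = K·W·L/H = 6.585e-03 · 18.06 · 34.21 / 8.654e+09 = 4.701e-10 m³.

value=4.701e-10 m^3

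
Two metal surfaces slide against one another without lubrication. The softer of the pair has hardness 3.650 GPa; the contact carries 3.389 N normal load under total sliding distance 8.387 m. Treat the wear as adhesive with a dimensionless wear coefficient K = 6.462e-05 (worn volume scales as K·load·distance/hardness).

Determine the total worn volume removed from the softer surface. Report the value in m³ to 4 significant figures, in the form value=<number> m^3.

All arithmetic holds full precision, and intermediate values are displayed rounded — rounded once at the end: four significant figures.
Convert: Hardness H = 3.650 GPa = 3.650e+09 Pa.
Working in SI base units: W = 3.389 N, H = 3.650e+09 Pa, K = 6.462e-05.
Worn volume V = K·W·L/H = 6.462e-05 · 3.389 · 8.387 / 3.650e+09 = 5.032e-13 m³.

value=5.032e-13 m^3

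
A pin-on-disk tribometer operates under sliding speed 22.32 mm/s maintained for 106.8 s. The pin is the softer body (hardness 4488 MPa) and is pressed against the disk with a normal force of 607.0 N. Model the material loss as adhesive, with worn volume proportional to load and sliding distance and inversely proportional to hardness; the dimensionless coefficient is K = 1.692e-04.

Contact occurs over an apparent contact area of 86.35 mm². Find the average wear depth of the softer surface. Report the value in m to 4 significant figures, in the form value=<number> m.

The computation keeps exact precision. Intermediate values are displayed rounded — a single final rounding to 4 significant digits.
Sliding speed v = 22.32 mm/s = 0.02232 m/s. Path length L = v·t = 0.02232 m/s × 106.8 s = 2.384 m.
Hardness H = 4488 MPa = 4.488e+09 Pa.
Contact area A = 86.35 mm² = 8.635e-05 m².
Working in SI base units: W = 607.0 N, H = 4.488e+09 Pa, K = 1.692e-04.
Archard relation: V = K·W·L/H = 1.692e-04 · 607.0 · 2.384 / 4.488e+09 = 5.455e-11 m³.
Mean depth h = V/A = 5.455e-11 / 8.635e-05 = 6.317e-07 m.

value=6.317e-07 m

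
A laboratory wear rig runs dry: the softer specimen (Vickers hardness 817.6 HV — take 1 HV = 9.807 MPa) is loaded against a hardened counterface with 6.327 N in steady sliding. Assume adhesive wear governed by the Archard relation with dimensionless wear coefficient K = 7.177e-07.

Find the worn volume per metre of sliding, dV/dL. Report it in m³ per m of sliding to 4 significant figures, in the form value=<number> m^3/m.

All working math runs at full precision — intermediates are printed rounded, and one final rounding to 4 significant digits.
Hardness H = 817.6 HV × 9.807 MPa/HV = 8018 MPa = 8.018e+09 Pa.
Collected in SI base units: W = 6.327 N, H = 8.018e+09 Pa, K = 7.177e-07.
Wear rate dV/dL = K·W/H: 7.177e-07 · 6.327 / 8.018e+09 = 5.663e-16 m³/m.

value=5.663e-16 m^3/m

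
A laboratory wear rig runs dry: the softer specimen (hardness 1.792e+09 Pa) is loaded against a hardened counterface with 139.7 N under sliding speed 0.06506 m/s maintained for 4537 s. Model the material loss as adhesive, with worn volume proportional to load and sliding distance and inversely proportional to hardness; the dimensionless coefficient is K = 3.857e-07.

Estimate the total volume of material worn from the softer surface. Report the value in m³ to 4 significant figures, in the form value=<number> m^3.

Intermediate values are displayed rounded. The algebra runs at full precision. Rounded once at the end, at 4 significant figures.
Sliding distance L = v·t = 0.06506 m/s × 4537 s = 295.2 m.
Restated in SI base units: W = 139.7 N, H = 1.792e+09 Pa, K = 3.857e-07.
Apply Archard: V = K·W·L/H = 3.857e-07 · 139.7 · 295.2 / 1.792e+09 = 8.875e-12 m³.

value=8.875e-12 m^3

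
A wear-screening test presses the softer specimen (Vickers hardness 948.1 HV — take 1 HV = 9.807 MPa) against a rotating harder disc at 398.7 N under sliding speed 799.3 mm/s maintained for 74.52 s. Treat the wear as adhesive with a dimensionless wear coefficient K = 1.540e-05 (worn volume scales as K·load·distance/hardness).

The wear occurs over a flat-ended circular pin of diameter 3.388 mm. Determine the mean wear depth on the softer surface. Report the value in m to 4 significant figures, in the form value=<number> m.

All working math keeps full float precision — intermediate values are shown rounded, and one last rounding to 4 significant figures.
Convert: Sliding speed v = 799.3 mm/s = 0.7993 m/s. Distance L = v·t = 0.7993 m/s × 74.52 s = 59.56 m.
Convert: Hardness H = 948.1 HV × 9.807 MPa/HV = 9298 MPa = 9.298e+09 Pa.
Convert: Pin diameter d = 3.388 mm = 0.003388 m. Contact area A = π·d²/4 = π·(0.003388 m)²/4 = 9.015e-06 m².
Expressed in SI base units: W = 398.7 N, H = 9.298e+09 Pa, K = 1.540e-05.
Archard volume V = K·W·L/H = 1.540e-05 · 398.7 · 59.56 / 9.298e+09 = 3.933e-11 m³.
Depth of wear h = V/A = 3.933e-11 / 9.015e-06 = 4.363e-06 m.

value=4.363e-06 m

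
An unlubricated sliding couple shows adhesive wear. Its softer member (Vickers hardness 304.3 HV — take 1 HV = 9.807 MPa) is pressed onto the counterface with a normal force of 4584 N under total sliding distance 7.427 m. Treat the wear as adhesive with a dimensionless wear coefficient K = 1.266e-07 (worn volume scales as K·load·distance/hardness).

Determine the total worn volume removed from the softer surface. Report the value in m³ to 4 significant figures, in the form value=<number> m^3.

value=1.444e-12 m^3

Every step carries full precision — intermediates appear rounded. Rounded just once to 4 significant figures.
Hardness H = 304.3 HV × 9.807 MPa/HV = 2984 MPa = 2.984e+09 Pa.
Working in SI base units: W = 4584 N, H = 2.984e+09 Pa, K = 1.266e-07.
By Archard's law, V = K·W·L/H = 1.266e-07 · 4584 · 7.427 / 2.984e+09 = 1.444e-12 m³.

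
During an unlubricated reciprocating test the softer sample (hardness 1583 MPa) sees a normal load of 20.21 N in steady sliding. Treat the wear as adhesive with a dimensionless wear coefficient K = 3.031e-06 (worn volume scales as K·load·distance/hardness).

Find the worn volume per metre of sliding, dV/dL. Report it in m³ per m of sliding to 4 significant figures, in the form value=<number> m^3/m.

value=3.870e-14 m^3/m

Every step carries full float precision, and displayed values are rounded, and rounded once at the end to four significant figures.
Convert: Hardness H = 1583 MPa = 1.583e+09 Pa.
In SI base units: W = 20.21 N, H = 1.583e+09 Pa, K = 3.031e-06.
Sliding wear rate dV/dL = K·W/H (independent of L): 3.031e-06 · 20.21 / 1.583e+09 = 3.870e-14 m³/m.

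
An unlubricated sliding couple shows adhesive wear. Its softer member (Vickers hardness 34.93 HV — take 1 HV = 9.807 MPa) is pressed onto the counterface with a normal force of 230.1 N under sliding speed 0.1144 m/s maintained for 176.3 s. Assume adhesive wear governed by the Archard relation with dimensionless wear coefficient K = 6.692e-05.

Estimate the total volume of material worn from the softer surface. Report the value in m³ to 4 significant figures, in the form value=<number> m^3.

Intermediate values are printed rounded; all arithmetic keeps exact precision. Rounded just once: four significant figures.
Convert: Sliding distance L = v·t = 0.1144 m/s × 176.3 s = 20.17 m.
Convert: Hardness H = 34.93 HV × 9.807 MPa/HV = 342.6 MPa = 3.426e+08 Pa.
In SI base units: W = 230.1 N, H = 3.426e+08 Pa, K = 6.692e-05.
Worn volume V = K·W·L/H = 6.692e-05 · 230.1 · 20.17 / 3.426e+08 = 9.066e-10 m³.

value=9.066e-10 m^3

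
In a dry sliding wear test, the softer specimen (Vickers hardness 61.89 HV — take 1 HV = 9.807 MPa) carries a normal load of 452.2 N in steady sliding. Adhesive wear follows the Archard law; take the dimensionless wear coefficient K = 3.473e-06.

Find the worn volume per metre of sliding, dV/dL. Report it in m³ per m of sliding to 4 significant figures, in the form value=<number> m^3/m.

The algebra keeps full float precision; the intermediates appear rounded, and rounded just once: 4 significant digits.
Hardness H = 61.89 HV × 9.807 MPa/HV = 607.0 MPa = 6.070e+08 Pa.
Restated in SI base units: W = 452.2 N, H = 6.070e+08 Pa, K = 3.473e-06.
Rate of wear dV/dL = K·W/H, per unit distance: 3.473e-06 · 452.2 / 6.070e+08 = 2.587e-12 m³/m.

value=2.587e-12 m^3/m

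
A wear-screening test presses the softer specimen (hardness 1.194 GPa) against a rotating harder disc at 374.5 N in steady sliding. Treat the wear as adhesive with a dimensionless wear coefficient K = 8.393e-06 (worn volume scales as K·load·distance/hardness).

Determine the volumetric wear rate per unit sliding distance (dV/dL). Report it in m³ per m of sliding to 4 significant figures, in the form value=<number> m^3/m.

Shown intermediates are rounded, and the algebra runs at full float precision. Rounded just once: four significant digits.
Convert: Hardness H = 1.194 GPa = 1.194e+09 Pa.
Expressed in SI base units: W = 374.5 N, H = 1.194e+09 Pa, K = 8.393e-06.
Wear rate dV/dL = K·W/H (independent of L): 8.393e-06 · 374.5 / 1.194e+09 = 2.632e-12 m³/m.

value=2.632e-12 m^3/m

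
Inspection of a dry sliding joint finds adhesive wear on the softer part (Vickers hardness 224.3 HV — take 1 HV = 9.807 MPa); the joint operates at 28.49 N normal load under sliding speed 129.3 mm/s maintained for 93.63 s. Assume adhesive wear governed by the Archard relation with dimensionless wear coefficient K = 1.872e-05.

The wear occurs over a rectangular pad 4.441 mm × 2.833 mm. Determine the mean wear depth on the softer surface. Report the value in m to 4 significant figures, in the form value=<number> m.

The intermediates are printed rounded — each operation keeps full precision, and a single final rounding, at four significant digits.
Sliding speed v = 129.3 mm/s = 0.1293 m/s. Distance covered L = v·t = 0.1293 m/s × 93.63 s = 12.11 m.
Hardness H = 224.3 HV × 9.807 MPa/HV = 2200 MPa = 2.200e+09 Pa.
Pad sides 4.441 mm × 2.833 mm = 0.004441 m × 0.002833 m. Contact area A = 0.004441 m × 0.002833 m = 1.258e-05 m².
In SI base units, W = 28.49 N, H = 2.200e+09 Pa, K = 1.872e-05.
The Archard volume V = K·W·L/H = 1.872e-05 · 28.49 · 12.11 / 2.200e+09 = 2.935e-12 m³.
Mean depth h = V/A = 2.935e-12 / 1.258e-05 = 2.333e-07 m.

value=2.333e-07 m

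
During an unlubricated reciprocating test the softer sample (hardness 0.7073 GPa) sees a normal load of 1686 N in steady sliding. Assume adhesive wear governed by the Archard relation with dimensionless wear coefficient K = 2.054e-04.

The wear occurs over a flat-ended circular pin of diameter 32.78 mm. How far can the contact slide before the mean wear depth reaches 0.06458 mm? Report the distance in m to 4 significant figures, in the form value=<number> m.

The intermediates are shown rounded. All arithmetic carries exact precision — a single final rounding, at 4 significant figures.
Convert: Hardness H = 0.7073 GPa = 7.073e+08 Pa.
Convert: Pin diameter d = 32.78 mm = 0.03278 m. Contact area A = π·d²/4 = π·(0.03278 m)²/4 = 8.439e-04 m².
Convert: Depth limit h_lim = 0.06458 mm = 6.458e-05 m.
In SI base units, W = 1686 N, H = 7.073e+08 Pa, K = 2.054e-04.
Allowed volume V_lim = h_lim·A = 6.458e-05 · 8.439e-04 = 5.450e-08 m³.
Thus life L = V_lim·H/(K·W) = 5.450e-08 · 7.073e+08 / (2.054e-04 · 1686) = 111.3 m.

value=111.3 m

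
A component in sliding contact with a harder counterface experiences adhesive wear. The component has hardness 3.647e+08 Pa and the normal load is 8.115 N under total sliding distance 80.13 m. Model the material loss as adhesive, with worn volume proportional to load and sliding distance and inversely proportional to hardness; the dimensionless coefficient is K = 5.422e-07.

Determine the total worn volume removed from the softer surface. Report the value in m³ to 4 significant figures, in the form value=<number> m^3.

Intermediate values are shown rounded — every step keeps full precision. Rounded just once, at 4 significant digits.
In SI base units, W = 8.115 N, H = 3.647e+08 Pa, K = 5.422e-07.
Archard volume V = K·W·L/H = 5.422e-07 · 8.115 · 80.13 / 3.647e+08 = 9.667e-13 m³.

value=9.667e-13 m^3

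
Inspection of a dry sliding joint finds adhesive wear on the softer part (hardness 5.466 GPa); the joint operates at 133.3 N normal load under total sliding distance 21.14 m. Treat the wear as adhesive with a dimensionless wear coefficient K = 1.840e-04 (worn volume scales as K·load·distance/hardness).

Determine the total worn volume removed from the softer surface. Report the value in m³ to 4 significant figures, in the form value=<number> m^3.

value=9.486e-11 m^3

Each operation runs at full float precision — intermediates are shown rounded — one last rounding, at 4 significant digits.
Hardness H = 5.466 GPa = 5.466e+09 Pa.
Restated in SI base units: W = 133.3 N, H = 5.466e+09 Pa, K = 1.840e-04.
Archard relation: V = K·W·L/H = 1.840e-04 · 133.3 · 21.14 / 5.466e+09 = 9.486e-11 m³.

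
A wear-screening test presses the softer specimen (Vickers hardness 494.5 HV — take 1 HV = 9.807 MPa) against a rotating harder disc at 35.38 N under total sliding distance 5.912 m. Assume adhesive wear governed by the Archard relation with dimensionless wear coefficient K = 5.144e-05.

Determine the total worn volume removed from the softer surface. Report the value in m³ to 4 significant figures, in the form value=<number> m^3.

Intermediate values are shown rounded — all working math keeps exact precision — one last rounding to 4 significant figures.
Hardness H = 494.5 HV × 9.807 MPa/HV = 4850 MPa = 4.850e+09 Pa.
Working in SI base units: W = 35.38 N, H = 4.850e+09 Pa, K = 5.144e-05.
Volume removed: V = K·W·L/H = 5.144e-05 · 35.38 · 5.912 / 4.850e+09 = 2.219e-12 m³.

value=2.219e-12 m^3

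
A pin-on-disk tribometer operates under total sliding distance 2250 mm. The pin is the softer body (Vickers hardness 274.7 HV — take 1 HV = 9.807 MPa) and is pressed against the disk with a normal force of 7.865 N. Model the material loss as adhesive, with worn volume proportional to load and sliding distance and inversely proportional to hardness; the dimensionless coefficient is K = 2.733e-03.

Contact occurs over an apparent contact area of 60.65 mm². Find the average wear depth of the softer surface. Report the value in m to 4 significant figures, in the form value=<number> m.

value=2.960e-07 m

Intermediate values appear rounded — the algebra holds full precision; rounded once at the end, at four significant digits.
Convert: Total distance L = 2250 mm = 2.250 m.
Convert: Hardness H = 274.7 HV × 9.807 MPa/HV = 2694 MPa = 2.694e+09 Pa.
Convert: Contact area A = 60.65 mm² = 6.065e-05 m².
Working in SI base units: W = 7.865 N, H = 2.694e+09 Pa, K = 2.733e-03.
Worn volume V = K·W·L/H = 2.733e-03 · 7.865 · 2.250 / 2.694e+09 = 1.795e-11 m³.
Depth h = V/A = 1.795e-11 / 6.065e-05 = 2.960e-07 m.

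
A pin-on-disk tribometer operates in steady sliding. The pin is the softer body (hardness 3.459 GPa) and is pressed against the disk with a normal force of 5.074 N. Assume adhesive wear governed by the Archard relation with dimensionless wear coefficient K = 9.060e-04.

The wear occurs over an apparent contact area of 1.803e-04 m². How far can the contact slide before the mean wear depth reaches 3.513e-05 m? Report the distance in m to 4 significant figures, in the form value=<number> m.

All working math carries full precision; intermediate values appear rounded — one final rounding to 4 significant figures.
Hardness H = 3.459 GPa = 3.459e+09 Pa.
In SI base units, W = 5.074 N, H = 3.459e+09 Pa, K = 9.060e-04.
Volume at the limit: V_lim = h_lim·A = 3.513e-05 · 1.803e-04 = 6.334e-09 m³.
So the life L = V_lim·H/(K·W) = 6.334e-09 · 3.459e+09 / (9.060e-04 · 5.074) = 4766 m.

value=4766 m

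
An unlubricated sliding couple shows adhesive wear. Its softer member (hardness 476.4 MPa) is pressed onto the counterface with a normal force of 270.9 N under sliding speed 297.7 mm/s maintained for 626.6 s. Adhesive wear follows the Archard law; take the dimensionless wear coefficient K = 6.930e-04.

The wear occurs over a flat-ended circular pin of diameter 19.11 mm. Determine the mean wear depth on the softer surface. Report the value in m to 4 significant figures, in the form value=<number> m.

Intermediate values are shown rounded, and all arithmetic holds full precision, and a lone final rounding to four significant digits.
Sliding speed v = 297.7 mm/s = 0.2977 m/s. The distance L = v·t = 0.2977 m/s × 626.6 s = 186.5 m.
Hardness H = 476.4 MPa = 4.764e+08 Pa.
Pin diameter d = 19.11 mm = 0.01911 m. Contact area A = π·d²/4 = π·(0.01911 m)²/4 = 2.868e-04 m².
In SI base units: W = 270.9 N, H = 4.764e+08 Pa, K = 6.930e-04.
By Archard's law, V = K·W·L/H = 6.930e-04 · 270.9 · 186.5 / 4.764e+08 = 7.351e-08 m³.
Depth h = V/A = 7.351e-08 / 2.868e-04 = 2.563e-04 m.

value=2.563e-04 m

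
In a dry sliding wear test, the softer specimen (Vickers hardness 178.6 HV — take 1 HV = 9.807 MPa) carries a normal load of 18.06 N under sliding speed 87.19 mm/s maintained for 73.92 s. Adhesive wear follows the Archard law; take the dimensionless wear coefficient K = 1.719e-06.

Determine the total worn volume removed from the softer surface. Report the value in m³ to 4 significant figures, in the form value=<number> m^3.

value=1.142e-13 m^3

The computation holds full float precision, and displayed values are rounded. Rounded just once: four significant figures.
Sliding speed v = 87.19 mm/s = 0.08719 m/s. Distance covered L = v·t = 0.08719 m/s × 73.92 s = 6.445 m.
Hardness H = 178.6 HV × 9.807 MPa/HV = 1752 MPa = 1.752e+09 Pa.
As SI base values: W = 18.06 N, H = 1.752e+09 Pa, K = 1.719e-06.
Worn volume V = K·W·L/H = 1.719e-06 · 18.06 · 6.445 / 1.752e+09 = 1.142e-13 m³.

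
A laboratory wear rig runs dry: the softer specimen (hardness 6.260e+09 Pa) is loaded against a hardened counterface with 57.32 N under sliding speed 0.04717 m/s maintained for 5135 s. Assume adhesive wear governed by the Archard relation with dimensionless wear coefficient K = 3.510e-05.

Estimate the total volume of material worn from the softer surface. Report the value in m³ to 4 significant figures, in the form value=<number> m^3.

Every step maintains exact precision, and printed values are rounded. Rounded once at the end, at 4 significant digits.
Sliding distance L = v·t = 0.04717 m/s × 5135 s = 242.2 m.
Working in SI base units: W = 57.32 N, H = 6.260e+09 Pa, K = 3.510e-05.
Volume removed: V = K·W·L/H = 3.510e-05 · 57.32 · 242.2 / 6.260e+09 = 7.785e-11 m³.

value=7.785e-11 m^3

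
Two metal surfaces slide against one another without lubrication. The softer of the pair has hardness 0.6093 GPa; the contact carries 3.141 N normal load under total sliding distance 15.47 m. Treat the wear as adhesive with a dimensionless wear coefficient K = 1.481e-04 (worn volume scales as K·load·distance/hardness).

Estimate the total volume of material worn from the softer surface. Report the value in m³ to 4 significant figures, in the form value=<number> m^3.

value=1.181e-11 m^3

Quoted intermediates are rounded, and all arithmetic keeps exact precision; rounded just once: 4 significant digits.
Convert: Hardness H = 0.6093 GPa = 6.093e+08 Pa.
As SI base values: W = 3.141 N, H = 6.093e+08 Pa, K = 1.481e-04.
By Archard's law, V = K·W·L/H = 1.481e-04 · 3.141 · 15.47 / 6.093e+08 = 1.181e-11 m³.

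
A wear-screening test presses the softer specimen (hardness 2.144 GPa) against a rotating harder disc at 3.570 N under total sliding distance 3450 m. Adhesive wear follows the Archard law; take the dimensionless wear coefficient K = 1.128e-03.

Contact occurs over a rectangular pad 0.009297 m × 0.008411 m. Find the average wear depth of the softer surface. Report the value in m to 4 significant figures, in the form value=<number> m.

value=8.287e-05 m

Shown intermediates are rounded — all working math runs at full precision; one final rounding, at 4 significant figures.
Convert: Hardness H = 2.144 GPa = 2.144e+09 Pa.
Convert: Contact area A = 0.009297 m × 0.008411 m = 7.820e-05 m².
Working in SI base units: W = 3.570 N, H = 2.144e+09 Pa, K = 1.128e-03.
Archard relation: V = K·W·L/H = 1.128e-03 · 3.570 · 3450 / 2.144e+09 = 6.480e-09 m³.
Depth of wear h = V/A = 6.480e-09 / 7.820e-05 = 8.287e-05 m.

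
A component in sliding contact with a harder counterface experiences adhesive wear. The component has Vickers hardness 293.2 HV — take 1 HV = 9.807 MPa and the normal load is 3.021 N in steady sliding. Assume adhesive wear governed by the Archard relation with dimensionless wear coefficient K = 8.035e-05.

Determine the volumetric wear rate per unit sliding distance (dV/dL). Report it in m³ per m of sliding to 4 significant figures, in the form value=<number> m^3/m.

Intermediates are shown rounded. The algebra holds full float precision, and one last rounding: four significant figures.
Convert: Hardness H = 293.2 HV × 9.807 MPa/HV = 2875 MPa = 2.875e+09 Pa.
As SI base values: W = 3.021 N, H = 2.875e+09 Pa, K = 8.035e-05.
Wear rate dV/dL = K·W/H (no L dependence): 8.035e-05 · 3.021 / 2.875e+09 = 8.442e-14 m³/m.

value=8.442e-14 m^3/m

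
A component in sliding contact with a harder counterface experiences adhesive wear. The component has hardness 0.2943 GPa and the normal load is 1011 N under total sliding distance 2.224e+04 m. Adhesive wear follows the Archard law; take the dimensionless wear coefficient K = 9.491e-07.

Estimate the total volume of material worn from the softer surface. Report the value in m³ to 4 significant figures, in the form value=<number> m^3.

value=7.251e-08 m^3

All working math holds exact precision, and the intermediates appear rounded. Rounded once at the end, at four significant digits.
Hardness H = 0.2943 GPa = 2.943e+08 Pa.
In SI base units, W = 1011 N, H = 2.943e+08 Pa, K = 9.491e-07.
Wear volume V = K·W·L/H = 9.491e-07 · 1011 · 2.224e+04 / 2.943e+08 = 7.251e-08 m³.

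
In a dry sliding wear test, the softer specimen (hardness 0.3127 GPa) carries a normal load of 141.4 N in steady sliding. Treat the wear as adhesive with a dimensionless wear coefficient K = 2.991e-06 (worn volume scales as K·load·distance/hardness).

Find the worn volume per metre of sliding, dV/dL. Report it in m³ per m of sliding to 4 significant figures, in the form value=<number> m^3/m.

value=1.353e-12 m^3/m

The intermediates are shown rounded — the algebra runs at full float precision; rounded just once, at four significant figures.
Hardness H = 0.3127 GPa = 3.127e+08 Pa.
In SI base units: W = 141.4 N, H = 3.127e+08 Pa, K = 2.991e-06.
Volumetric rate dV/dL = K·W/H: 2.991e-06 · 141.4 / 3.127e+08 = 1.353e-12 m³/m.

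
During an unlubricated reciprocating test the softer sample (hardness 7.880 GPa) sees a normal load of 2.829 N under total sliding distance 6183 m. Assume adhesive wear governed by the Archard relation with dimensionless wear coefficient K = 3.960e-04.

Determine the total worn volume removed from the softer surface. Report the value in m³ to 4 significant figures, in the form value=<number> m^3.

The intermediates are displayed rounded. All working math runs at full float precision. Rounded just once, at four significant figures.
Hardness H = 7.880 GPa = 7.880e+09 Pa.
Working in SI base units: W = 2.829 N, H = 7.880e+09 Pa, K = 3.960e-04.
Volume removed: V = K·W·L/H = 3.960e-04 · 2.829 · 6183 / 7.880e+09 = 8.790e-10 m³.

value=8.790e-10 m^3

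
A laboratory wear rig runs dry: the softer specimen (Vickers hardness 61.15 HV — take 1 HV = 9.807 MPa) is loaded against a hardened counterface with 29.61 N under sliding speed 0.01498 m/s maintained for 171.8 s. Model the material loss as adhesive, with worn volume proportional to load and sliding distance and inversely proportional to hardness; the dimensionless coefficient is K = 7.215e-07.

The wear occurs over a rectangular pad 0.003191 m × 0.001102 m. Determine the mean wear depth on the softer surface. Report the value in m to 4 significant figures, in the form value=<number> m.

value=2.607e-08 m

Each operation carries exact precision, and intermediates are displayed rounded, and rounded once at the end, at four significant figures.
The distance L = v·t = 0.01498 m/s × 171.8 s = 2.574 m.
Hardness H = 61.15 HV × 9.807 MPa/HV = 599.7 MPa = 5.997e+08 Pa.
Contact area A = 0.003191 m × 0.001102 m = 3.516e-06 m².
Expressed in SI base units: W = 29.61 N, H = 5.997e+08 Pa, K = 7.215e-07.
Archard relation: V = K·W·L/H = 7.215e-07 · 29.61 · 2.574 / 5.997e+08 = 9.168e-14 m³.
Depth of wear h = V/A = 9.168e-14 / 3.516e-06 = 2.607e-08 m.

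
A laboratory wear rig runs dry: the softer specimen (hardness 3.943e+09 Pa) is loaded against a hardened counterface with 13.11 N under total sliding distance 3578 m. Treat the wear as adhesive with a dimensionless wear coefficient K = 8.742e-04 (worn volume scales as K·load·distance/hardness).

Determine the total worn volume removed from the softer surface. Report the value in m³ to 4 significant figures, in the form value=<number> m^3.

Intermediates are displayed rounded. All working math keeps full precision, and one final rounding, at 4 significant figures.
Working in SI base units: W = 13.11 N, H = 3.943e+09 Pa, K = 8.742e-04.
Archard volume V = K·W·L/H = 8.742e-04 · 13.11 · 3578 / 3.943e+09 = 1.040e-08 m³.

value=1.040e-08 m^3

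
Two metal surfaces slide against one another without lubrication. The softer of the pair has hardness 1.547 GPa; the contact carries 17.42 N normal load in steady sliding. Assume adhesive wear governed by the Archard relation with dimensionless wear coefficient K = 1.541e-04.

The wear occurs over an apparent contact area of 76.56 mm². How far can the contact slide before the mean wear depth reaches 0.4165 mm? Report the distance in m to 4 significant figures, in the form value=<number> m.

value=1.838e+04 m

The intermediates appear rounded. All arithmetic carries exact precision — rounded once at the end to 4 significant digits.
Hardness H = 1.547 GPa = 1.547e+09 Pa.
Contact area A = 76.56 mm² = 7.656e-05 m².
Depth limit h_lim = 0.4165 mm = 4.165e-04 m.
As SI base values: W = 17.42 N, H = 1.547e+09 Pa, K = 1.541e-04.
Limit volume V_lim = h_lim·A = 4.165e-04 · 7.656e-05 = 3.189e-08 m³.
Thus life L = V_lim·H/(K·W) = 3.189e-08 · 1.547e+09 / (1.541e-04 · 17.42) = 1.838e+04 m.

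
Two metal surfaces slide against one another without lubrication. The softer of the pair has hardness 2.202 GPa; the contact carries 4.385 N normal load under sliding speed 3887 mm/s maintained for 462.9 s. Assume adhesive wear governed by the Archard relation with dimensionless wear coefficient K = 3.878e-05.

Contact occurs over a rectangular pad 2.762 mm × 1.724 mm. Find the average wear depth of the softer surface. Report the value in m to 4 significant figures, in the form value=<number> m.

The intermediates are displayed rounded, and the computation carries full precision — a lone final rounding to four significant figures.
Convert: Sliding speed v = 3887 mm/s = 3.887 m/s. Sliding distance L = v·t = 3.887 m/s × 462.9 s = 1799 m.
Convert: Hardness H = 2.202 GPa = 2.202e+09 Pa.
Convert: Pad sides 2.762 mm × 1.724 mm = 0.002762 m × 0.001724 m. Contact area A = 0.002762 m × 0.001724 m = 4.762e-06 m².
In SI base units: W = 4.385 N, H = 2.202e+09 Pa, K = 3.878e-05.
Volume removed: V = K·W·L/H = 3.878e-05 · 4.385 · 1799 / 2.202e+09 = 1.390e-10 m³.
Mean depth h = V/A = 1.390e-10 / 4.762e-06 = 2.918e-05 m.

value=2.918e-05 m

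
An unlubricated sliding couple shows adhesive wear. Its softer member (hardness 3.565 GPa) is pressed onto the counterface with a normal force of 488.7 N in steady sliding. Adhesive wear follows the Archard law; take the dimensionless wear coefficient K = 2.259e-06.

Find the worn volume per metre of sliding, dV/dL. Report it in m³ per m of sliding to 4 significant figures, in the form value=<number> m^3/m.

The computation runs at exact precision; the intermediates are displayed rounded; one last rounding: 4 significant digits.
Convert: Hardness H = 3.565 GPa = 3.565e+09 Pa.
In SI base units, W = 488.7 N, H = 3.565e+09 Pa, K = 2.259e-06.
Rate of wear dV/dL = K·W/H, per unit distance: 2.259e-06 · 488.7 / 3.565e+09 = 3.097e-13 m³/m.

value=3.097e-13 m^3/m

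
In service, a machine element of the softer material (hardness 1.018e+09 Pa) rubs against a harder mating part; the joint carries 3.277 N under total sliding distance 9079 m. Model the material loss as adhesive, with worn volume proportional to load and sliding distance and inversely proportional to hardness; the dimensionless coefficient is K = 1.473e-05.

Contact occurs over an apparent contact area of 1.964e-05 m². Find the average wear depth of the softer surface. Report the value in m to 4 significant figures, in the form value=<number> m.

value=2.192e-05 m

Every step maintains exact precision; intermediate values are shown rounded; one last rounding, at four significant digits.
In SI base units: W = 3.277 N, H = 1.018e+09 Pa, K = 1.473e-05.
Volume removed: V = K·W·L/H = 1.473e-05 · 3.277 · 9079 / 1.018e+09 = 4.305e-10 m³.
Mean depth h = V/A = 4.305e-10 / 1.964e-05 = 2.192e-05 m.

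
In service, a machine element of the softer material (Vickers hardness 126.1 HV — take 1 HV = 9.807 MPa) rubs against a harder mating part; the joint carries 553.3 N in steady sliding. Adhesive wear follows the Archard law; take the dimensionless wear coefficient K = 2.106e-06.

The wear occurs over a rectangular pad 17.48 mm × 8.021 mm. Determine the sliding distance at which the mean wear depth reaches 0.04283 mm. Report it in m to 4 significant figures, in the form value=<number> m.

value=6373 m

The intermediates appear rounded. Every step keeps full precision. Rounded once at the end to 4 significant digits.
Convert: Hardness H = 126.1 HV × 9.807 MPa/HV = 1237 MPa = 1.237e+09 Pa.
Convert: Pad sides 17.48 mm × 8.021 mm = 0.01748 m × 0.008021 m. Contact area A = 0.01748 m × 0.008021 m = 1.402e-04 m².
Convert: Depth limit h_lim = 0.04283 mm = 4.283e-05 m.
In SI base units, W = 553.3 N, H = 1.237e+09 Pa, K = 2.106e-06.
Permissible volume V_lim = h_lim·A = 4.283e-05 · 1.402e-04 = 6.005e-09 m³.
Inverting, life L = V_lim·H/(K·W) = 6.005e-09 · 1.237e+09 / (2.106e-06 · 553.3) = 6373 m.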